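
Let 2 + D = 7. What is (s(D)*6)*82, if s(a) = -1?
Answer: -492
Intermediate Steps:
D = 5 (D = -2 + 7 = 5)
(s(D)*6)*82 = -1*6*82 = -6*82 = -492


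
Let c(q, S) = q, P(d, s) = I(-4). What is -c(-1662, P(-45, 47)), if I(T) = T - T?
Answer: 1662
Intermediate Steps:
I(T) = 0
P(d, s) = 0
-c(-1662, P(-45, 47)) = -1*(-1662) = 1662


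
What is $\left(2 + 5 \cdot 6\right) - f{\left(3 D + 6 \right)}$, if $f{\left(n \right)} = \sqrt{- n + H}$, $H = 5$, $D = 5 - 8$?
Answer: $32 - 2 \sqrt{2} \approx 29.172$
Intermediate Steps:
$D = -3$ ($D = 5 - 8 = -3$)
$f{\left(n \right)} = \sqrt{5 - n}$ ($f{\left(n \right)} = \sqrt{- n + 5} = \sqrt{5 - n}$)
$\left(2 + 5 \cdot 6\right) - f{\left(3 D + 6 \right)} = \left(2 + 5 \cdot 6\right) - \sqrt{5 - \left(3 \left(-3\right) + 6\right)} = \left(2 + 30\right) - \sqrt{5 - \left(-9 + 6\right)} = 32 - \sqrt{5 - -3} = 32 - \sqrt{5 + 3} = 32 - \sqrt{8} = 32 - 2 \sqrt{2}$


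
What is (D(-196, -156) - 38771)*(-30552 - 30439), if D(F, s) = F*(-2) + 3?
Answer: 2340590616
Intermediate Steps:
D(F, s) = 3 - 2*F (D(F, s) = -2*F + 3 = 3 - 2*F)
(D(-196, -156) - 38771)*(-30552 - 30439) = ((3 - 2*(-196)) - 38771)*(-30552 - 30439) = ((3 + 392) - 38771)*(-60991) = (395 - 38771)*(-60991) = -38376*(-60991) = 2340590616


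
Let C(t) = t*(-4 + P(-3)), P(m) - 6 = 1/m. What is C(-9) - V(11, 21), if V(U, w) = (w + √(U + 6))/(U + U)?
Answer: -351/22 - √17/22 ≈ -16.142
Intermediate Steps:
P(m) = 6 + 1/m
C(t) = 5*t/3 (C(t) = t*(-4 + (6 + 1/(-3))) = t*(-4 + (6 - ⅓)) = t*(-4 + 17/3) = t*(5/3) = 5*t/3)
V(U, w) = (w + √(6 + U))/(2*U) (V(U, w) = (w + √(6 + U))/((2*U)) = (w + √(6 + U))*(1/(2*U)) = (w + √(6 + U))/(2*U))
C(-9) - V(11, 21) = (5/3)*(-9) - (21 + √(6 + 11))/(2*11) = -15 - (21 + √17)/(2*11) = -15 - (21/22 + √17/22) = -15 + (-21/22 - √17/22) = -351/22 - √17/22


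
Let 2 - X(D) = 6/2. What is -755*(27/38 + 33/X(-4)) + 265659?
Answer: 11021427/38 ≈ 2.9004e+5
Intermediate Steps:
X(D) = -1 (X(D) = 2 - 6/2 = 2 - 1*3 = 2 - 3 = -1)
-755*(27/38 + 33/X(-4)) + 265659 = -755*(27/38 + 33/(-1)) + 265659 = -755*(27*(1/38) + 33*(-1)) + 265659 = -755*(27/38 - 33) + 265659 = -755*(-1227/38) + 265659 = 926385/38 + 265659 = 11021427/38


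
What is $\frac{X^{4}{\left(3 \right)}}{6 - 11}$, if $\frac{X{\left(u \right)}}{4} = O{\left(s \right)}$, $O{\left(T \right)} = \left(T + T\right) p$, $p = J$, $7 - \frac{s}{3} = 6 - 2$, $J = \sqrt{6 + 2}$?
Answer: $- \frac{1719926784}{5} \approx -3.4399 \cdot 10^{8}$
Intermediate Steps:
$J = 2 \sqrt{2}$ ($J = \sqrt{8} = 2 \sqrt{2} \approx 2.8284$)
$s = 9$ ($s = 21 - 3 \left(6 - 2\right) = 21 - 12 = 9$)
$p = 2 \sqrt{2} \approx 2.8284$
$O{\left(T \right)} = 4 T \sqrt{2}$ ($O{\left(T \right)} = \left(T + T\right) 2 \sqrt{2} = 2 T 2 \sqrt{2} = 4 T \sqrt{2}$)
$X{\left(u \right)} = 144 \sqrt{2}$ ($X{\left(u \right)} = 4 \cdot 4 \cdot 9 \sqrt{2} = 4 \cdot 36 \sqrt{2} = 144 \sqrt{2}$)
$\frac{X^{4}{\left(3 \right)}}{6 - 11} = \frac{\left(144 \sqrt{2}\right)^{4}}{6 - 11} = \frac{1719926784}{-5} = 1719926784 \left(- \frac{1}{5}\right) = - \frac{1719926784}{5}$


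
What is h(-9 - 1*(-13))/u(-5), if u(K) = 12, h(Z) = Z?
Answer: ⅓ ≈ 0.33333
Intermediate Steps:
h(-9 - 1*(-13))/u(-5) = (-9 - 1*(-13))/12 = (-9 + 13)*(1/12) = 4*(1/12) = ⅓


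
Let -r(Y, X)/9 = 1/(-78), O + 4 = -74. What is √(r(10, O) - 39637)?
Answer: I*√26794534/26 ≈ 199.09*I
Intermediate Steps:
O = -78 (O = -4 - 74 = -78)
r(Y, X) = 3/26 (r(Y, X) = -9/(-78) = -9*(-1/78) = 3/26)
√(r(10, O) - 39637) = √(3/26 - 39637) = √(-1030559/26) = I*√26794534/26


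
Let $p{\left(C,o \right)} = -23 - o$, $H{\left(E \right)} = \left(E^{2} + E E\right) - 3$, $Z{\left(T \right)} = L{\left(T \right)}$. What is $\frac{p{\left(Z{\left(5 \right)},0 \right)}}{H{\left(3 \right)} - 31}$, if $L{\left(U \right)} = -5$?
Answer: $\frac{23}{16} \approx 1.4375$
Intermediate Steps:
$Z{\left(T \right)} = -5$
$H{\left(E \right)} = -3 + 2 E^{2}$ ($H{\left(E \right)} = \left(E^{2} + E^{2}\right) - 3 = 2 E^{2} - 3 = -3 + 2 E^{2}$)
$\frac{p{\left(Z{\left(5 \right)},0 \right)}}{H{\left(3 \right)} - 31} = \frac{-23 - 0}{\left(-3 + 2 \cdot 3^{2}\right) - 31} = \frac{-23 + 0}{\left(-3 + 2 \cdot 9\right) - 31} = - \frac{23}{\left(-3 + 18\right) - 31} = - \frac{23}{15 - 31} = - \frac{23}{-16} = \left(-23\right) \left(- \frac{1}{16}\right) = \frac{23}{16}$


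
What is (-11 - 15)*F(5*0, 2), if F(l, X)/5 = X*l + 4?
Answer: -520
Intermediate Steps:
F(l, X) = 20 + 5*X*l (F(l, X) = 5*(X*l + 4) = 5*(4 + X*l) = 20 + 5*X*l)
(-11 - 15)*F(5*0, 2) = (-11 - 15)*(20 + 5*2*(5*0)) = -26*(20 + 5*2*0) = -26*(20 + 0) = -26*20 = -520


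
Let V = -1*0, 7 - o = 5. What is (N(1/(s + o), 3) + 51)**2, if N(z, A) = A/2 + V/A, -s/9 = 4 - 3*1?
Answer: 11025/4 ≈ 2756.3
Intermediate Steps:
o = 2 (o = 7 - 1*5 = 7 - 5 = 2)
s = -9 (s = -9*(4 - 3*1) = -9*(4 - 3) = -9*1 = -9)
V = 0
N(z, A) = A/2 (N(z, A) = A/2 + 0/A = A*(1/2) + 0 = A/2 + 0 = A/2)
(N(1/(s + o), 3) + 51)**2 = ((1/2)*3 + 51)**2 = (3/2 + 51)**2 = (105/2)**2 = 11025/4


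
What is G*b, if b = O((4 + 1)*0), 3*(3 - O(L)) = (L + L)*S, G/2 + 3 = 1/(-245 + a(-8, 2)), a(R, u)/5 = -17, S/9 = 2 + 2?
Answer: -991/55 ≈ -18.018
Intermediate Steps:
S = 36 (S = 9*(2 + 2) = 9*4 = 36)
a(R, u) = -85 (a(R, u) = 5*(-17) = -85)
G = -991/165 (G = -6 + 2/(-245 - 85) = -6 + 2/(-330) = -6 + 2*(-1/330) = -6 - 1/165 = -991/165 ≈ -6.0061)
O(L) = 3 - 24*L (O(L) = 3 - (L + L)*36/3 = 3 - 2*L*36/3 = 3 - 24*L)
b = 3 (b = 3 - 24*(4 + 1)*0 = 3 - 120*0 = 3 - 24*0 = 3 + 0 = 3)
G*b = -991/165*3 = -991/55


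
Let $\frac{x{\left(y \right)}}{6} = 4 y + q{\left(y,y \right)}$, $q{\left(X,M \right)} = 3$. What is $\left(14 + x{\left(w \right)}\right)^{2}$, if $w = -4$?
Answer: $4096$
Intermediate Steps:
$x{\left(y \right)} = 18 + 24 y$ ($x{\left(y \right)} = 6 \left(4 y + 3\right) = 6 \left(3 + 4 y\right) = 18 + 24 y$)
$\left(14 + x{\left(w \right)}\right)^{2} = \left(14 + \left(18 + 24 \left(-4\right)\right)\right)^{2} = \left(14 + \left(18 - 96\right)\right)^{2} = \left(14 - 78\right)^{2} = \left(-64\right)^{2} = 4096$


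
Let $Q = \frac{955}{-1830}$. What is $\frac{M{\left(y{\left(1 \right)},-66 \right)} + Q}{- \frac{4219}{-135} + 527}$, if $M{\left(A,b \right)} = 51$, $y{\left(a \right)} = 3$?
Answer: $\frac{831375}{9194408} \approx 0.090422$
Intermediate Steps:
$Q = - \frac{191}{366}$ ($Q = 955 \left(- \frac{1}{1830}\right) = - \frac{191}{366} \approx -0.52186$)
$\frac{M{\left(y{\left(1 \right)},-66 \right)} + Q}{- \frac{4219}{-135} + 527} = \frac{51 - \frac{191}{366}}{- \frac{4219}{-135} + 527} = \frac{18475}{366 \left(\left(-4219\right) \left(- \frac{1}{135}\right) + 527\right)} = \frac{18475}{366 \left(\frac{4219}{135} + 527\right)} = \frac{18475}{366 \cdot \frac{75364}{135}} = \frac{18475}{366} \cdot \frac{135}{75364} = \frac{831375}{9194408}$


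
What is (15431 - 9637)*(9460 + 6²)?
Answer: 55019824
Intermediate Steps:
(15431 - 9637)*(9460 + 6²) = 5794*(9460 + 36) = 5794*9496 = 55019824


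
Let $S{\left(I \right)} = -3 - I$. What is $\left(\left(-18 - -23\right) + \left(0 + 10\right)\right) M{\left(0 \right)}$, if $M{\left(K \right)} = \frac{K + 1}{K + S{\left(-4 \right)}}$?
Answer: $15$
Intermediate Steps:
$M{\left(K \right)} = 1$ ($M{\left(K \right)} = \frac{K + 1}{K - -1} = \frac{1 + K}{K + \left(-3 + 4\right)} = \frac{1 + K}{K + 1} = \frac{1 + K}{1 + K} = 1$)
$\left(\left(-18 - -23\right) + \left(0 + 10\right)\right) M{\left(0 \right)} = \left(\left(-18 - -23\right) + \left(0 + 10\right)\right) 1 = \left(\left(-18 + 23\right) + 10\right) 1 = \left(5 + 10\right) 1 = 15 \cdot 1 = 15$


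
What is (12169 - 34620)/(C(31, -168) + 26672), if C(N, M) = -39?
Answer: -22451/26633 ≈ -0.84298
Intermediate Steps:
(12169 - 34620)/(C(31, -168) + 26672) = (12169 - 34620)/(-39 + 26672) = -22451/26633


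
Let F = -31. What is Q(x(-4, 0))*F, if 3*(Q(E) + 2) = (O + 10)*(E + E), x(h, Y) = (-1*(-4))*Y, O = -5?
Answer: 62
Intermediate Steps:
x(h, Y) = 4*Y
Q(E) = -2 + 10*E/3 (Q(E) = -2 + ((-5 + 10)*(E + E))/3 = -2 + (5*(2*E))/3 = -2 + (10*E)/3 = -2 + 10*E/3)
Q(x(-4, 0))*F = (-2 + 10*(4*0)/3)*(-31) = (-2 + (10/3)*0)*(-31) = (-2 + 0)*(-31) = -2*(-31) = 62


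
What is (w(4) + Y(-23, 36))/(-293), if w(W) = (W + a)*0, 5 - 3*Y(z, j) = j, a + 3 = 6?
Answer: 31/879 ≈ 0.035267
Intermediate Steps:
a = 3 (a = -3 + 6 = 3)
Y(z, j) = 5/3 - j/3
w(W) = 0 (w(W) = (W + 3)*0 = (3 + W)*0 = 0)
(w(4) + Y(-23, 36))/(-293) = (0 + (5/3 - ⅓*36))/(-293) = (0 + (5/3 - 12))*(-1/293) = (0 - 31/3)*(-1/293) = -31/3*(-1/293) = 31/879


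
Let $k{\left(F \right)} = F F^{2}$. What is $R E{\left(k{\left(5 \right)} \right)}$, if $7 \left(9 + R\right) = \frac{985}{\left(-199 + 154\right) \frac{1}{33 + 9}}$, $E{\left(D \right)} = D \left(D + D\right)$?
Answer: $- \frac{13156250}{3} \approx -4.3854 \cdot 10^{6}$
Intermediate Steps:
$k{\left(F \right)} = F^{3}$
$E{\left(D \right)} = 2 D^{2}$ ($E{\left(D \right)} = D 2 D = 2 D^{2}$)
$R = - \frac{421}{3}$ ($R = -9 + \frac{985 \frac{1}{\left(-199 + 154\right) \frac{1}{33 + 9}}}{7} = -9 + \frac{985 \frac{1}{\left(-45\right) \frac{1}{42}}}{7} = -9 + \frac{985 \frac{1}{- \frac{15}{14}}}{7} = -9 + \frac{985 \left(- \frac{14}{15}\right)}{7} = -9 + \frac{1}{7} \left(- \frac{2758}{3}\right) = -9 - \frac{394}{3} = - \frac{421}{3} \approx -140.33$)
$R E{\left(k{\left(5 \right)} \right)} = - \frac{421 \cdot 2 \left(5^{3}\right)^{2}}{3} = - \frac{421 \cdot 2 \cdot 125^{2}}{3} = - \frac{421 \cdot 2 \cdot 15625}{3} = \left(- \frac{421}{3}\right) 31250 = - \frac{13156250}{3}$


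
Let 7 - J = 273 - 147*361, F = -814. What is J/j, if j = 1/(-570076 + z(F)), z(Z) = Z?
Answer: -30143562890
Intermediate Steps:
j = -1/570890 (j = 1/(-570076 - 814) = 1/(-570890) = -1/570890 ≈ -1.7517e-6)
J = 52801 (J = 7 - (273 - 147*361) = 7 - (273 - 53067) = 7 - 1*(-52794) = 7 + 52794 = 52801)
J/j = 52801/(-1/570890) = 52801*(-570890) = -30143562890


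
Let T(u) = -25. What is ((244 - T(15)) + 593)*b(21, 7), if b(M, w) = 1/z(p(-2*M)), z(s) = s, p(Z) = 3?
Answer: 862/3 ≈ 287.33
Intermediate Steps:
b(M, w) = ⅓ (b(M, w) = 1/3 = ⅓)
((244 - T(15)) + 593)*b(21, 7) = ((244 - 1*(-25)) + 593)*(⅓) = ((244 + 25) + 593)*(⅓) = (269 + 593)*(⅓) = 862*(⅓) = 862/3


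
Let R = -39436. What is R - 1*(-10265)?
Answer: -29171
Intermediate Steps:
R - 1*(-10265) = -39436 - 1*(-10265) = -39436 + 10265 = -29171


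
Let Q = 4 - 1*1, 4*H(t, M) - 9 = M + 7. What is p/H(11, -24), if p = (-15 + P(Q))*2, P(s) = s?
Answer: 12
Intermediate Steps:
H(t, M) = 4 + M/4 (H(t, M) = 9/4 + (M + 7)/4 = 9/4 + (7 + M)/4 = 9/4 + (7/4 + M/4) = 4 + M/4)
Q = 3 (Q = 4 - 1 = 3)
p = -24 (p = (-15 + 3)*2 = -12*2 = -24)
p/H(11, -24) = -24/(4 + (1/4)*(-24)) = -24/(4 - 6) = -24/(-2) = -24*(-1/2) = 12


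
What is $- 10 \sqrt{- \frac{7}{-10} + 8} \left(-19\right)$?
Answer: $19 \sqrt{870} \approx 560.42$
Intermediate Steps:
$- 10 \sqrt{- \frac{7}{-10} + 8} \left(-19\right) = - 10 \sqrt{\left(-7\right) \left(- \frac{1}{10}\right) + 8} \left(-19\right) = - 10 \sqrt{\frac{7}{10} + 8} \left(-19\right) = - 10 \sqrt{\frac{87}{10}} \left(-19\right) = - 10 \frac{\sqrt{870}}{10} \left(-19\right) = - \sqrt{870} \left(-19\right) = 19 \sqrt{870}$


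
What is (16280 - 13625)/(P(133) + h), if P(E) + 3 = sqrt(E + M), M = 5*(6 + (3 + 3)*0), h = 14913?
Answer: 39586050/222307937 - 2655*sqrt(163)/222307937 ≈ 0.17792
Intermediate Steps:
M = 30 (M = 5*(6 + 6*0) = 5*(6 + 0) = 5*6 = 30)
P(E) = -3 + sqrt(30 + E) (P(E) = -3 + sqrt(E + 30) = -3 + sqrt(30 + E))
(16280 - 13625)/(P(133) + h) = (16280 - 13625)/((-3 + sqrt(30 + 133)) + 14913) = 2655/((-3 + sqrt(163)) + 14913) = 2655/(14910 + sqrt(163))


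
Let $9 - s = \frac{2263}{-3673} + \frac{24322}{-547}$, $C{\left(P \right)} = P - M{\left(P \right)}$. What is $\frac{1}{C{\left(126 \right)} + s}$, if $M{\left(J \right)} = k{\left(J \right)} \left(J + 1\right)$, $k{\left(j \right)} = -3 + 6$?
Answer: $- \frac{2009131}{403673659} \approx -0.0049771$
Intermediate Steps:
$k{\left(j \right)} = 3$
$M{\left(J \right)} = 3 + 3 J$ ($M{\left(J \right)} = 3 \left(J + 1\right) = 3 \left(1 + J\right) = 3 + 3 J$)
$C{\left(P \right)} = -3 - 2 P$ ($C{\left(P \right)} = P - \left(3 + 3 P\right) = -3 - 2 P$)
$s = \frac{108654746}{2009131}$ ($s = 9 - \left(\frac{2263}{-3673} + \frac{24322}{-547}\right) = 9 - \left(2263 \left(- \frac{1}{3673}\right) + 24322 \left(- \frac{1}{547}\right)\right) = 9 - \left(- \frac{2263}{3673} - \frac{24322}{547}\right) = 9 - - \frac{90572567}{2009131} = 9 + \frac{90572567}{2009131} = \frac{108654746}{2009131} \approx 54.08$)
$\frac{1}{C{\left(126 \right)} + s} = \frac{1}{\left(-3 - 252\right) + \frac{108654746}{2009131}} = \frac{1}{-255 + \frac{108654746}{2009131}} = \frac{1}{- \frac{403673659}{2009131}} = - \frac{2009131}{403673659}$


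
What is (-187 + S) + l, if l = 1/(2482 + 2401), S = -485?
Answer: -3281375/4883 ≈ -672.00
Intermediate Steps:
l = 1/4883 ≈ 0.00020479
(-187 + S) + l = (-187 - 485) + 1/4883 = -672 + 1/4883 = -3281375/4883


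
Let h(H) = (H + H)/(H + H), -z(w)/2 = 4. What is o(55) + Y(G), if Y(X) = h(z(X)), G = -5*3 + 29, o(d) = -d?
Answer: -54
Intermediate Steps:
z(w) = -8 (z(w) = -2*4 = -8)
h(H) = 1 (h(H) = (2*H)/((2*H)) = (2*H)*(1/(2*H)) = 1)
G = 14 (G = -15 + 29 = 14)
Y(X) = 1
o(55) + Y(G) = -1*55 + 1 = -55 + 1 = -54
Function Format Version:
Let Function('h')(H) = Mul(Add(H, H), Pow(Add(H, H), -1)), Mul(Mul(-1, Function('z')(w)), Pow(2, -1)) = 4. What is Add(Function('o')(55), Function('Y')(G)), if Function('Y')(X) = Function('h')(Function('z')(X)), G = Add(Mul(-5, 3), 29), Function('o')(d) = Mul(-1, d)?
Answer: -54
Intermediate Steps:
Function('z')(w) = -8 (Function('z')(w) = Mul(-2, 4) = -8)
Function('h')(H) = 1 (Function('h')(H) = Mul(Mul(2, H), Pow(Mul(2, H), -1)) = Mul(Mul(2, H), Mul(Rational(1, 2), Pow(H, -1))) = 1)
G = 14 (G = Add(-15, 29) = 14)
Function('Y')(X) = 1
Add(Function('o')(55), Function('Y')(G)) = Add(Mul(-1, 55), 1) = Add(-55, 1) = -54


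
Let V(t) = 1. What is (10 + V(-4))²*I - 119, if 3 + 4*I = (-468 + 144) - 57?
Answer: -11735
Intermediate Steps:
I = -96 (I = -¾ + ((-468 + 144) - 57)/4 = -¾ + (-324 - 57)/4 = -¾ + (¼)*(-381) = -¾ - 381/4 = -96)
(10 + V(-4))²*I - 119 = (10 + 1)²*(-96) - 119 = 11²*(-96) - 119 = 121*(-96) - 119 = -11616 - 119 = -11735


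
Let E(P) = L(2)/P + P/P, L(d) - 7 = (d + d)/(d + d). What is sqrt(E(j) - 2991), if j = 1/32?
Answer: I*sqrt(2734) ≈ 52.288*I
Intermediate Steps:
L(d) = 8 (L(d) = 7 + (d + d)/(d + d) = 7 + (2*d)/((2*d)) = 7 + (2*d)*(1/(2*d)) = 7 + 1 = 8)
j = 1/32 ≈ 0.031250
E(P) = 1 + 8/P (E(P) = 8/P + P/P = 8/P + 1 = 1 + 8/P)
sqrt(E(j) - 2991) = sqrt((8 + 1/32)/(1/32) - 2991) = sqrt(32*(257/32) - 2991) = sqrt(257 - 2991) = sqrt(-2734) = I*sqrt(2734)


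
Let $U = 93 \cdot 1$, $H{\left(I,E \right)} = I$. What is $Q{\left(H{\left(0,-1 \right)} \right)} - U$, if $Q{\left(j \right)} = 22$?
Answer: $-71$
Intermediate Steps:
$U = 93$
$Q{\left(H{\left(0,-1 \right)} \right)} - U = 22 - 93 = -71$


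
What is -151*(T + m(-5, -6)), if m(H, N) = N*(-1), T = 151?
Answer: -23707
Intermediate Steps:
m(H, N) = -N
-151*(T + m(-5, -6)) = -151*(151 - 1*(-6)) = -151*(151 + 6) = -151*157 = -23707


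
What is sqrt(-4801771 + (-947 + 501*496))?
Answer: I*sqrt(4554222) ≈ 2134.1*I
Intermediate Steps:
sqrt(-4801771 + (-947 + 501*496)) = sqrt(-4801771 + (-947 + 248496)) = sqrt(-4801771 + 247549) = sqrt(-4554222) = I*sqrt(4554222)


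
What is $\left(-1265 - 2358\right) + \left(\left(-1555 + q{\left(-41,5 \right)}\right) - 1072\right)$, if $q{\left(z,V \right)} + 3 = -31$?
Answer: $-6284$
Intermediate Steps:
$q{\left(z,V \right)} = -34$ ($q{\left(z,V \right)} = -3 - 31 = -34$)
$\left(-1265 - 2358\right) + \left(\left(-1555 + q{\left(-41,5 \right)}\right) - 1072\right) = \left(-1265 - 2358\right) - 2661 = -3623 - 2661 = -6284$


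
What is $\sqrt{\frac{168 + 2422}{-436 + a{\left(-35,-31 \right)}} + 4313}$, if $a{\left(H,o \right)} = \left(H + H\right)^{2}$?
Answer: $\frac{\sqrt{596930482}}{372} \approx 65.678$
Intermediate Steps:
$a{\left(H,o \right)} = 4 H^{2}$ ($a{\left(H,o \right)} = \left(2 H\right)^{2} = 4 H^{2}$)
$\sqrt{\frac{168 + 2422}{-436 + a{\left(-35,-31 \right)}} + 4313} = \sqrt{\frac{168 + 2422}{-436 + 4 \left(-35\right)^{2}} + 4313} = \sqrt{\frac{2590}{-436 + 4 \cdot 1225} + 4313} = \sqrt{\frac{2590}{-436 + 4900} + 4313} = \sqrt{\frac{2590}{4464} + 4313} = \sqrt{2590 \cdot \frac{1}{4464} + 4313} = \sqrt{\frac{1295}{2232} + 4313} = \sqrt{\frac{9627911}{2232}} = \frac{\sqrt{596930482}}{372}$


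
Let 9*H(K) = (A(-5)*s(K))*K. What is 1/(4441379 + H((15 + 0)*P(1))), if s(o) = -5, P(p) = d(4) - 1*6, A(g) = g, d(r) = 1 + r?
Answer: 3/13324012 ≈ 2.2516e-7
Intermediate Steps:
P(p) = -1 (P(p) = (1 + 4) - 1*6 = 5 - 6 = -1)
H(K) = 25*K/9 (H(K) = ((-5*(-5))*K)/9 = (25*K)/9 = 25*K/9)
1/(4441379 + H((15 + 0)*P(1))) = 1/(4441379 + 25*((15 + 0)*(-1))/9) = 1/(4441379 + 25*(15*(-1))/9) = 1/(4441379 + (25/9)*(-15)) = 1/(4441379 - 125/3) = 1/(13324012/3) = 3/13324012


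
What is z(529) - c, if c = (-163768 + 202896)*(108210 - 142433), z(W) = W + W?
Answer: 1339078602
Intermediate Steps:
z(W) = 2*W
c = -1339077544 (c = 39128*(-34223) = -1339077544)
z(529) - c = 2*529 - 1*(-1339077544) = 1058 + 1339077544 = 1339078602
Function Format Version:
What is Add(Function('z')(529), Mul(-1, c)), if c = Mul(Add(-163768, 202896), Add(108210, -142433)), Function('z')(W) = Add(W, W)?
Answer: 1339078602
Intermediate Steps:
Function('z')(W) = Mul(2, W)
c = -1339077544 (c = Mul(39128, -34223) = -1339077544)
Add(Function('z')(529), Mul(-1, c)) = Add(Mul(2, 529), Mul(-1, -1339077544)) = Add(1058, 1339077544) = 1339078602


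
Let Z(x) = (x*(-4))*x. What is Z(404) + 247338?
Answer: -405526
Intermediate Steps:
Z(x) = -4*x² (Z(x) = (-4*x)*x = -4*x²)
Z(404) + 247338 = -4*404² + 247338 = -4*163216 + 247338 = -652864 + 247338 = -405526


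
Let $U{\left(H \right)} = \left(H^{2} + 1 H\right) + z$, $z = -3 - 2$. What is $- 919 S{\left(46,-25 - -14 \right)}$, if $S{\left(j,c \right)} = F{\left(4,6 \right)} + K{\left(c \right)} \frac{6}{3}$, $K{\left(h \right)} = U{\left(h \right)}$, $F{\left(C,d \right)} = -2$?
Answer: $-191152$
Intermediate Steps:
$z = -5$
$U{\left(H \right)} = -5 + H + H^{2}$ ($U{\left(H \right)} = \left(H^{2} + 1 H\right) - 5 = \left(H^{2} + H\right) - 5 = \left(H + H^{2}\right) - 5 = -5 + H + H^{2}$)
$K{\left(h \right)} = -5 + h + h^{2}$
$S{\left(j,c \right)} = -12 + 2 c + 2 c^{2}$ ($S{\left(j,c \right)} = -2 + \left(-5 + c + c^{2}\right) \frac{6}{3} = -2 + \left(-5 + c + c^{2}\right) 6 \cdot \frac{1}{3} = -2 + \left(-5 + c + c^{2}\right) 2 = -2 + \left(-10 + 2 c + 2 c^{2}\right) = -12 + 2 c + 2 c^{2}$)
$- 919 S{\left(46,-25 - -14 \right)} = - 919 \left(-12 + 2 \left(-25 - -14\right) + 2 \left(-25 - -14\right)^{2}\right) = - 919 \left(-12 + 2 \left(-25 + 14\right) + 2 \left(-25 + 14\right)^{2}\right) = - 919 \left(-12 + 2 \left(-11\right) + 2 \left(-11\right)^{2}\right) = - 919 \left(-12 - 22 + 2 \cdot 121\right) = - 919 \left(-12 - 22 + 242\right) = \left(-919\right) 208 = -191152$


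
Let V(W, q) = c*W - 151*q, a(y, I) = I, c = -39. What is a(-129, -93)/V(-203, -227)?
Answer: -93/42194 ≈ -0.0022041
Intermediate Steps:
V(W, q) = -151*q - 39*W (V(W, q) = -39*W - 151*q = -151*q - 39*W)
a(-129, -93)/V(-203, -227) = -93/(-151*(-227) - 39*(-203)) = -93/(34277 + 7917) = -93/42194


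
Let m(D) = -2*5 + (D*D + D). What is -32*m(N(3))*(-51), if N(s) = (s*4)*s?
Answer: 2157504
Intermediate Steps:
N(s) = 4*s² (N(s) = (4*s)*s = 4*s²)
m(D) = -10 + D + D² (m(D) = -10 + (D² + D) = -10 + (D + D²) = -10 + D + D²)
-32*m(N(3))*(-51) = -32*(-10 + 4*3² + (4*3²)²)*(-51) = -32*(-10 + 4*9 + (4*9)²)*(-51) = -32*(-10 + 36 + 36²)*(-51) = -32*(-10 + 36 + 1296)*(-51) = -32*1322*(-51) = -42304*(-51) = 2157504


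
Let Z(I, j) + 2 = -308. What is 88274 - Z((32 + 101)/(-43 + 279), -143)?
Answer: 88584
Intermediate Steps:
Z(I, j) = -310 (Z(I, j) = -2 - 308 = -310)
88274 - Z((32 + 101)/(-43 + 279), -143) = 88274 - 1*(-310) = 88274 + 310 = 88584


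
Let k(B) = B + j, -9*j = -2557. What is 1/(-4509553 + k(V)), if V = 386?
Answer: -9/40579946 ≈ -2.2178e-7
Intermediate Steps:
j = 2557/9 (j = -⅑*(-2557) = 2557/9 ≈ 284.11)
k(B) = 2557/9 + B (k(B) = B + 2557/9 = 2557/9 + B)
1/(-4509553 + k(V)) = 1/(-4509553 + (2557/9 + 386)) = 1/(-4509553 + 6031/9) = 1/(-40579946/9) = -9/40579946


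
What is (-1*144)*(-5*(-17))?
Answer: -12240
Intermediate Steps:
(-1*144)*(-5*(-17)) = -144*85 = -12240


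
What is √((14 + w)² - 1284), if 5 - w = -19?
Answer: 4*√10 ≈ 12.649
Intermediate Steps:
w = 24 (w = 5 - 1*(-19) = 5 + 19 = 24)
√((14 + w)² - 1284) = √((14 + 24)² - 1284) = √(38² - 1284) = √(1444 - 1284) = √160 = 4*√10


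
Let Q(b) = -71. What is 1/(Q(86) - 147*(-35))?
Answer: 1/5074 ≈ 0.00019708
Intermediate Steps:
1/(Q(86) - 147*(-35)) = 1/(-71 - 147*(-35)) = 1/(-71 + 5145) = 1/5074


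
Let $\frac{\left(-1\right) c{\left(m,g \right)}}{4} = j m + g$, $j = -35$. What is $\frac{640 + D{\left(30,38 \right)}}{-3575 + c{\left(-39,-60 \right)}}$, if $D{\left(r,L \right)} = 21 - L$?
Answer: $- \frac{623}{8795} \approx -0.070836$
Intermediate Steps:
$c{\left(m,g \right)} = - 4 g + 140 m$ ($c{\left(m,g \right)} = - 4 \left(- 35 m + g\right) = - 4 \left(g - 35 m\right) = - 4 g + 140 m$)
$\frac{640 + D{\left(30,38 \right)}}{-3575 + c{\left(-39,-60 \right)}} = \frac{640 + \left(21 - 38\right)}{-3575 + \left(\left(-4\right) \left(-60\right) + 140 \left(-39\right)\right)} = \frac{640 + \left(21 - 38\right)}{-3575 + \left(240 - 5460\right)} = \frac{640 - 17}{-3575 - 5220} = \frac{623}{-8795} = 623 \left(- \frac{1}{8795}\right) = - \frac{623}{8795}$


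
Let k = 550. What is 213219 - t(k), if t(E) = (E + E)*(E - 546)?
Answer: 208819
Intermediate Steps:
t(E) = 2*E*(-546 + E) (t(E) = (2*E)*(-546 + E) = 2*E*(-546 + E))
213219 - t(k) = 213219 - 2*550*(-546 + 550) = 213219 - 2*550*4 = 213219 - 1*4400 = 213219 - 4400 = 208819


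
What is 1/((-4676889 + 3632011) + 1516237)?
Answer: 1/471359 ≈ 2.1215e-6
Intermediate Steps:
1/((-4676889 + 3632011) + 1516237) = 1/(-1044878 + 1516237) = 1/471359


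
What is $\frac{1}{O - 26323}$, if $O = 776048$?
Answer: $\frac{1}{749725} \approx 1.3338 \cdot 10^{-6}$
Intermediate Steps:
$\frac{1}{O - 26323} = \frac{1}{776048 - 26323} = \frac{1}{749725}$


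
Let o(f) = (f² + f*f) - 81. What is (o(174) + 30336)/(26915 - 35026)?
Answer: -90807/8111 ≈ -11.196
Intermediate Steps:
o(f) = -81 + 2*f² (o(f) = (f² + f²) - 81 = 2*f² - 81 = -81 + 2*f²)
(o(174) + 30336)/(26915 - 35026) = ((-81 + 2*174²) + 30336)/(26915 - 35026) = ((-81 + 2*30276) + 30336)/(-8111) = ((-81 + 60552) + 30336)*(-1/8111) = (60471 + 30336)*(-1/8111) = 90807*(-1/8111) = -90807/8111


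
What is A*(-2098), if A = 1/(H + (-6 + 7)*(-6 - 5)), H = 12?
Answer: -2098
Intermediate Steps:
A = 1 (A = 1/(12 + (-6 + 7)*(-6 - 5)) = 1/(12 + 1*(-11)) = 1/(12 - 11) = 1/1 = 1)
A*(-2098) = 1*(-2098) = -2098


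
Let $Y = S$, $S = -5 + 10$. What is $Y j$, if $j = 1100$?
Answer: $5500$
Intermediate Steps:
$S = 5$
$Y = 5$
$Y j = 5 \cdot 1100 = 5500$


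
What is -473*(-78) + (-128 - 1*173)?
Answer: 36593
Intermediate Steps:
-473*(-78) + (-128 - 1*173) = 36894 + (-128 - 173) = 36894 - 301 = 36593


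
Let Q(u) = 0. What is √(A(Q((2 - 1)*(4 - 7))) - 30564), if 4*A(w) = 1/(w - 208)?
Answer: I*√330580237/104 ≈ 174.83*I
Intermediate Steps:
A(w) = 1/(4*(-208 + w)) (A(w) = 1/(4*(w - 208)) = 1/(4*(-208 + w)))
√(A(Q((2 - 1)*(4 - 7))) - 30564) = √(1/(4*(-208 + 0)) - 30564) = √((¼)/(-208) - 30564) = √((¼)*(-1/208) - 30564) = √(-1/832 - 30564) = √(-25429249/832) = I*√330580237/104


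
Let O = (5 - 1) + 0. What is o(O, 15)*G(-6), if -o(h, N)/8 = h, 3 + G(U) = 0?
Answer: 96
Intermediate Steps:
O = 4 (O = 4 + 0 = 4)
G(U) = -3 (G(U) = -3 + 0 = -3)
o(h, N) = -8*h
o(O, 15)*G(-6) = -8*4*(-3) = -32*(-3) = 96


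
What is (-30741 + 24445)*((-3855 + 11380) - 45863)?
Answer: 241376048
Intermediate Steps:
(-30741 + 24445)*((-3855 + 11380) - 45863) = -6296*(7525 - 45863) = -6296*(-38338) = 241376048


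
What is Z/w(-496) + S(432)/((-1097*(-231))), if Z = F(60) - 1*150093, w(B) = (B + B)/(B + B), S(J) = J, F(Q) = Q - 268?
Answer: -12695775025/84469 ≈ -1.5030e+5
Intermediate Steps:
F(Q) = -268 + Q
w(B) = 1 (w(B) = (2*B)/((2*B)) = (2*B)*(1/(2*B)) = 1)
Z = -150301 (Z = (-268 + 60) - 1*150093 = -208 - 150093 = -150301)
Z/w(-496) + S(432)/((-1097*(-231))) = -150301/1 + 432/((-1097*(-231))) = -150301*1 + 432/253407 = -150301 + 432*(1/253407) = -150301 + 144/84469 = -12695775025/84469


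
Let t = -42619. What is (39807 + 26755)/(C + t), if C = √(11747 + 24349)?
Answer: -2836805878/1816343065 - 1064992*√141/1816343065 ≈ -1.5688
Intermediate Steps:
C = 16*√141 (C = √36096 = 16*√141 ≈ 189.99)
(39807 + 26755)/(C + t) = (39807 + 26755)/(16*√141 - 42619) = 66562/(-42619 + 16*√141)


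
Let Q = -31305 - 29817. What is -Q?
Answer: 61122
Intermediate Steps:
Q = -61122
-Q = -1*(-61122) = 61122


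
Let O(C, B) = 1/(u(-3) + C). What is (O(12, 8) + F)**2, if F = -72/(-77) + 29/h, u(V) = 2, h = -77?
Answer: 9409/23716 ≈ 0.39674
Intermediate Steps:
O(C, B) = 1/(2 + C)
F = 43/77 (F = -72/(-77) + 29/(-77) = -72*(-1/77) + 29*(-1/77) = 72/77 - 29/77 = 43/77 ≈ 0.55844)
(O(12, 8) + F)**2 = (1/(2 + 12) + 43/77)**2 = (1/14 + 43/77)**2 = (97/154)**2 = 9409/23716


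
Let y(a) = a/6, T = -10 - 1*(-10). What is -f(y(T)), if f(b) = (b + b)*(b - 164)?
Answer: 0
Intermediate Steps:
T = 0 (T = -10 + 10 = 0)
y(a) = a/6 (y(a) = a*(⅙) = a/6)
f(b) = 2*b*(-164 + b) (f(b) = (2*b)*(-164 + b) = 2*b*(-164 + b))
-f(y(T)) = -2*(⅙)*0*(-164 + (⅙)*0) = -2*0*(-164 + 0) = -2*0*(-164) = -1*0 = 0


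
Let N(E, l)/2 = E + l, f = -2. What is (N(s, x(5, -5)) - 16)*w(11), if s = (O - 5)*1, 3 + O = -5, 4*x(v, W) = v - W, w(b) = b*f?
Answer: 814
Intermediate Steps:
w(b) = -2*b (w(b) = b*(-2) = -2*b)
x(v, W) = -W/4 + v/4 (x(v, W) = (v - W)/4 = -W/4 + v/4)
O = -8 (O = -3 - 5 = -8)
s = -13 (s = (-8 - 5)*1 = -13*1 = -13)
N(E, l) = 2*E + 2*l (N(E, l) = 2*(E + l) = 2*E + 2*l)
(N(s, x(5, -5)) - 16)*w(11) = ((2*(-13) + 2*(-¼*(-5) + (¼)*5)) - 16)*(-2*11) = ((-26 + 2*(5/4 + 5/4)) - 16)*(-22) = ((-26 + 2*(5/2)) - 16)*(-22) = ((-26 + 5) - 16)*(-22) = (-21 - 16)*(-22) = -37*(-22) = 814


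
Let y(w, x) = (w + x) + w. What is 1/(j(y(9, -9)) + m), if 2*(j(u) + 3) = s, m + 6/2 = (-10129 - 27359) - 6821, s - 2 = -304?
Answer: -1/44466 ≈ -2.2489e-5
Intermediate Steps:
s = -302 (s = 2 - 304 = -302)
y(w, x) = x + 2*w
m = -44312 (m = -3 + ((-10129 - 27359) - 6821) = -3 + (-37488 - 6821) = -3 - 44309 = -44312)
j(u) = -154 (j(u) = -3 + (1/2)*(-302) = -3 - 151 = -154)
1/(j(y(9, -9)) + m) = 1/(-154 - 44312) = 1/(-44466) = -1/44466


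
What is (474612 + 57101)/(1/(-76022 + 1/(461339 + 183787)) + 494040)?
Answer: 26077209424534723/24229583522979714 ≈ 1.0763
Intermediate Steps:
(474612 + 57101)/(1/(-76022 + 1/(461339 + 183787)) + 494040) = 531713/(1/(-76022 + 1/645126) + 494040) = 531713/(1/(-49043768771/645126) + 494040) = 531713/(-645126/49043768771 + 494040) = 531713/(24229583522979714/49043768771) = 531713*(49043768771/24229583522979714) = 26077209424534723/24229583522979714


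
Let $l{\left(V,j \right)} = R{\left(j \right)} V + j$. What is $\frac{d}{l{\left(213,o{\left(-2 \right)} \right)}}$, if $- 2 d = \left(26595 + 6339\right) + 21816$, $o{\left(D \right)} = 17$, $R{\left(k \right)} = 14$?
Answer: $- \frac{27375}{2999} \approx -9.128$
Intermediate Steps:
$l{\left(V,j \right)} = j + 14 V$ ($l{\left(V,j \right)} = 14 V + j = j + 14 V$)
$d = -27375$ ($d = - \frac{\left(26595 + 6339\right) + 21816}{2} = - \frac{32934 + 21816}{2} = \left(- \frac{1}{2}\right) 54750 = -27375$)
$\frac{d}{l{\left(213,o{\left(-2 \right)} \right)}} = - \frac{27375}{17 + 14 \cdot 213} = - \frac{27375}{17 + 2982} = - \frac{27375}{2999}$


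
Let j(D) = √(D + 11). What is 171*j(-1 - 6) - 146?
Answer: 196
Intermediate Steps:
j(D) = √(11 + D)
171*j(-1 - 6) - 146 = 171*√(11 + (-1 - 6)) - 146 = 171*√(11 - 7) - 146 = 171*√4 - 146 = 171*2 - 146 = 342 - 146 = 196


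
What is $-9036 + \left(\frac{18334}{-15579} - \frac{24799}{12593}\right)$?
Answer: $- \frac{1773357055175}{196186347} \approx -9039.1$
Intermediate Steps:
$-9036 + \left(\frac{18334}{-15579} - \frac{24799}{12593}\right) = -9036 + \left(18334 \left(- \frac{1}{15579}\right) - \frac{24799}{12593}\right) = -9036 - \frac{617223683}{196186347} = - \frac{1773357055175}{196186347}$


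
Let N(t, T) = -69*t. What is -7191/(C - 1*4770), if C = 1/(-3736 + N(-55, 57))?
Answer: 424269/281429 ≈ 1.5076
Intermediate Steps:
C = 1/59 (C = 1/(-3736 - 69*(-55)) = 1/(-3736 + 3795) = 1/59 ≈ 0.016949)
-7191/(C - 1*4770) = -7191/(1/59 - 1*4770) = -7191/(1/59 - 4770) = -7191/(-281429/59) = -7191*(-59/281429) = 424269/281429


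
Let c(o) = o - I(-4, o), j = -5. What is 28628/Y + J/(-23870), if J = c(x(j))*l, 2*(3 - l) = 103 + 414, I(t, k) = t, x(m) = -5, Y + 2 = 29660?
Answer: 96538963/101133780 ≈ 0.95457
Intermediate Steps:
Y = 29658 (Y = -2 + 29660 = 29658)
l = -511/2 (l = 3 - (103 + 414)/2 = 3 - ½*517 = 3 - 517/2 = -511/2 ≈ -255.50)
c(o) = 4 + o (c(o) = o - 1*(-4) = o + 4 = 4 + o)
J = 511/2 (J = (4 - 5)*(-511/2) = -1*(-511/2) = 511/2 ≈ 255.50)
28628/Y + J/(-23870) = 28628/29658 + (511/2)/(-23870) = 28628*(1/29658) + (511/2)*(-1/23870) = 14314/14829 - 73/6820 = 96538963/101133780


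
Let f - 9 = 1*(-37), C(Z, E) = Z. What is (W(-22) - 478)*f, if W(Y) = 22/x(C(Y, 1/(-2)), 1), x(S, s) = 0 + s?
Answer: 12768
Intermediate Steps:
f = -28 (f = 9 + 1*(-37) = 9 - 37 = -28)
x(S, s) = s
W(Y) = 22 (W(Y) = 22/1 = 22*1 = 22)
(W(-22) - 478)*f = (22 - 478)*(-28) = -456*(-28) = 12768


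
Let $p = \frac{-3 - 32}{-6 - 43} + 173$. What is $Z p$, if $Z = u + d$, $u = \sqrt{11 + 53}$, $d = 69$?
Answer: $13376$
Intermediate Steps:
$u = 8$ ($u = \sqrt{64} = 8$)
$Z = 77$ ($Z = 8 + 69 = 77$)
$p = \frac{1216}{7}$ ($p = - \frac{35}{-49} + 173 = \left(-35\right) \left(- \frac{1}{49}\right) + 173 = \frac{5}{7} + 173 = \frac{1216}{7} \approx 173.71$)
$Z p = 77 \cdot \frac{1216}{7} = 13376$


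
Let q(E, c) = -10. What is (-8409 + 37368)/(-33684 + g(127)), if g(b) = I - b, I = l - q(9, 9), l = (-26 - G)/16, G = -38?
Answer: -38612/45067 ≈ -0.85677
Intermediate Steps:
l = ¾ (l = (-26 - 1*(-38))/16 = (-26 + 38)*(1/16) = 12*(1/16) = ¾ ≈ 0.75000)
I = 43/4 (I = ¾ - 1*(-10) = ¾ + 10 = 43/4 ≈ 10.750)
g(b) = 43/4 - b
(-8409 + 37368)/(-33684 + g(127)) = (-8409 + 37368)/(-33684 + (43/4 - 1*127)) = 28959/(-33684 + (43/4 - 127)) = 28959/(-33684 - 465/4) = 28959/(-135201/4) = 28959*(-4/135201) = -38612/45067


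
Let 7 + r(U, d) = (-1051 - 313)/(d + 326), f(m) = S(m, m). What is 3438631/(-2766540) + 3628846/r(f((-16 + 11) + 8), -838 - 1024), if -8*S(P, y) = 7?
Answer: -550731079113931/927581340 ≈ -5.9373e+5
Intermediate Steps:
S(P, y) = -7/8 (S(P, y) = -⅛*7 = -7/8)
f(m) = -7/8
r(U, d) = -7 - 1364/(326 + d) (r(U, d) = -7 + (-1051 - 313)/(d + 326) = -7 - 1364/(326 + d))
3438631/(-2766540) + 3628846/r(f((-16 + 11) + 8), -838 - 1024) = 3438631/(-2766540) + 3628846/(((-3646 - 7*(-838 - 1024))/(326 + (-838 - 1024)))) = 3438631*(-1/2766540) + 3628846/(((-3646 - 7*(-1862))/(326 - 1862))) = -491233/395220 + 3628846/(((-3646 + 13034)/(-1536))) = -491233/395220 + 3628846/((-1/1536*9388)) = -491233/395220 + 3628846/(-2347/384) = -491233/395220 + 3628846*(-384/2347) = -491233/395220 - 1393476864/2347 = -550731079113931/927581340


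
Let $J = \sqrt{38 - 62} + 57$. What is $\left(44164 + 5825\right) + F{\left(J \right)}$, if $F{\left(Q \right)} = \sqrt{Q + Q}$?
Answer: $49989 + \sqrt{114 + 4 i \sqrt{6}} \approx 50000.0 + 0.45841 i$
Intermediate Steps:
$J = 57 + 2 i \sqrt{6}$ ($J = \sqrt{-24} + 57 = 2 i \sqrt{6} + 57 = 57 + 2 i \sqrt{6} \approx 57.0 + 4.899 i$)
$F{\left(Q \right)} = \sqrt{2} \sqrt{Q}$ ($F{\left(Q \right)} = \sqrt{2 Q} = \sqrt{2} \sqrt{Q}$)
$\left(44164 + 5825\right) + F{\left(J \right)} = \left(44164 + 5825\right) + \sqrt{2} \sqrt{57 + 2 i \sqrt{6}} = 49989 + \sqrt{2} \sqrt{57 + 2 i \sqrt{6}}$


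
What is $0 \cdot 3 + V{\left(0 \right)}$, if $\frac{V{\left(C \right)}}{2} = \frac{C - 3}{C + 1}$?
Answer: $-6$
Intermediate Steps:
$V{\left(C \right)} = \frac{2 \left(-3 + C\right)}{1 + C}$ ($V{\left(C \right)} = 2 \frac{C - 3}{C + 1} = 2 \frac{-3 + C}{1 + C} = \frac{2 \left(-3 + C\right)}{1 + C}$)
$0 \cdot 3 + V{\left(0 \right)} = 0 \cdot 3 + \frac{2 \left(-3 + 0\right)}{1 + 0} = 0 + 2 \cdot 1^{-1} \left(-3\right) = 0 + 2 \cdot 1 \left(-3\right) = 0 - 6 = -6$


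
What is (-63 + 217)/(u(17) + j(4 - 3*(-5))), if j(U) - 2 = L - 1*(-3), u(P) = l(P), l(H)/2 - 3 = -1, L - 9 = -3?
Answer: 154/15 ≈ 10.267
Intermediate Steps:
L = 6 (L = 9 - 3 = 6)
l(H) = 4 (l(H) = 6 + 2*(-1) = 6 - 2 = 4)
u(P) = 4
j(U) = 11 (j(U) = 2 + (6 - 1*(-3)) = 2 + (6 + 3) = 2 + 9 = 11)
(-63 + 217)/(u(17) + j(4 - 3*(-5))) = (-63 + 217)/(4 + 11) = 154/15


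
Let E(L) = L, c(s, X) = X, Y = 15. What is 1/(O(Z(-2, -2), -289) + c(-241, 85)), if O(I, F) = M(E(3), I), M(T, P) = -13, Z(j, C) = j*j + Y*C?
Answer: 1/72 ≈ 0.013889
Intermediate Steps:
Z(j, C) = j² + 15*C (Z(j, C) = j*j + 15*C = j² + 15*C)
O(I, F) = -13
1/(O(Z(-2, -2), -289) + c(-241, 85)) = 1/(-13 + 85) = 1/72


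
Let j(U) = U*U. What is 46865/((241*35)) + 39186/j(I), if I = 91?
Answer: 2933155/285103 ≈ 10.288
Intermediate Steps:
j(U) = U²
46865/((241*35)) + 39186/j(I) = 46865/((241*35)) + 39186/(91²) = 46865/8435 + 39186/8281 = 46865*(1/8435) + 39186*(1/8281) = 1339/241 + 5598/1183 = 2933155/285103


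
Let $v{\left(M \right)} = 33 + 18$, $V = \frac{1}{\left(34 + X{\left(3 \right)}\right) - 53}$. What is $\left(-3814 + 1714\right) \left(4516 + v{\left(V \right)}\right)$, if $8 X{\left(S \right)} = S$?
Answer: $-9590700$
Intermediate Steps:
$X{\left(S \right)} = \frac{S}{8}$
$V = - \frac{8}{149}$ ($V = \frac{1}{\left(34 + \frac{1}{8} \cdot 3\right) - 53} = \frac{1}{\left(34 + \frac{3}{8}\right) - 53} = \frac{1}{\frac{275}{8} - 53} = \frac{1}{- \frac{149}{8}} = - \frac{8}{149} \approx -0.053691$)
$v{\left(M \right)} = 51$
$\left(-3814 + 1714\right) \left(4516 + v{\left(V \right)}\right) = \left(-3814 + 1714\right) \left(4516 + 51\right) = \left(-2100\right) 4567 = -9590700$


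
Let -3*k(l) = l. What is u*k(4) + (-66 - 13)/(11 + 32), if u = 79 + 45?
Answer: -21565/129 ≈ -167.17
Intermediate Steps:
u = 124
k(l) = -l/3
u*k(4) + (-66 - 13)/(11 + 32) = 124*(-1/3*4) + (-66 - 13)/(11 + 32) = 124*(-4/3) - 79/43 = -496/3 - 79*1/43 = -496/3 - 79/43 = -21565/129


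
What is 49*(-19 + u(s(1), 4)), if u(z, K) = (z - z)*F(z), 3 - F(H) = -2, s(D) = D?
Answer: -931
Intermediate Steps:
F(H) = 5 (F(H) = 3 - 1*(-2) = 3 + 2 = 5)
u(z, K) = 0 (u(z, K) = (z - z)*5 = 0*5 = 0)
49*(-19 + u(s(1), 4)) = 49*(-19 + 0) = 49*(-19) = -931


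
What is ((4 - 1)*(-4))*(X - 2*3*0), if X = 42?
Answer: -504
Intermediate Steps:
((4 - 1)*(-4))*(X - 2*3*0) = ((4 - 1)*(-4))*(42 - 2*3*0) = (3*(-4))*(42 - 6*0) = -12*(42 + 0) = -12*42 = -504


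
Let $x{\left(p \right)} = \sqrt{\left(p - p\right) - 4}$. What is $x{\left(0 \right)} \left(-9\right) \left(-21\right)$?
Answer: $378 i \approx 378.0 i$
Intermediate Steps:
$x{\left(p \right)} = 2 i$ ($x{\left(p \right)} = \sqrt{0 - 4} = \sqrt{-4} = 2 i$)
$x{\left(0 \right)} \left(-9\right) \left(-21\right) = 2 i \left(-9\right) \left(-21\right) = - 18 i \left(-21\right) = 378 i$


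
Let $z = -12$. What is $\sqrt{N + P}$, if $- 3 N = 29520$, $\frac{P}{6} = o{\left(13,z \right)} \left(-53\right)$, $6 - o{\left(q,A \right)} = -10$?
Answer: $4 i \sqrt{933} \approx 122.18 i$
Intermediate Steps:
$o{\left(q,A \right)} = 16$ ($o{\left(q,A \right)} = 6 - -10 = 6 + 10 = 16$)
$P = -5088$ ($P = 6 \cdot 16 \left(-53\right) = 6 \left(-848\right) = -5088$)
$N = -9840$ ($N = \left(- \frac{1}{3}\right) 29520 = -9840$)
$\sqrt{N + P} = \sqrt{-9840 - 5088} = \sqrt{-14928} = 4 i \sqrt{933}$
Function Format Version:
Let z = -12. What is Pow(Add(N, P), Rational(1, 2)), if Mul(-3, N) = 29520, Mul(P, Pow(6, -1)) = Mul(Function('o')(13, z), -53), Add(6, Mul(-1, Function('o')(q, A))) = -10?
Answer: Mul(4, I, Pow(933, Rational(1, 2))) ≈ Mul(122.18, I)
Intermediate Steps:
Function('o')(q, A) = 16 (Function('o')(q, A) = Add(6, Mul(-1, -10)) = Add(6, 10) = 16)
P = -5088 (P = Mul(6, Mul(16, -53)) = Mul(6, -848) = -5088)
N = -9840 (N = Mul(Rational(-1, 3), 29520) = -9840)
Pow(Add(N, P), Rational(1, 2)) = Pow(Add(-9840, -5088), Rational(1, 2)) = Pow(-14928, Rational(1, 2)) = Mul(4, I, Pow(933, Rational(1, 2)))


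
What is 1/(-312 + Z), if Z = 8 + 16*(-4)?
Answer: -1/368 ≈ -0.0027174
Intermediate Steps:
Z = -56 (Z = 8 - 64 = -56)
1/(-312 + Z) = 1/(-312 - 56) = 1/(-368) = -1/368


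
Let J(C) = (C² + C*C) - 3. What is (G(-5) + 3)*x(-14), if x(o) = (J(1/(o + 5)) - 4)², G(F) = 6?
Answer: 319225/729 ≈ 437.89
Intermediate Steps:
J(C) = -3 + 2*C² (J(C) = (C² + C²) - 3 = 2*C² - 3 = -3 + 2*C²)
x(o) = (-7 + 2/(5 + o)²)² (x(o) = ((-3 + 2*(1/(o + 5))²) - 4)² = ((-3 + 2*(1/(5 + o))²) - 4)² = ((-3 + 2/(5 + o)²) - 4)² = (-7 + 2/(5 + o)²)²)
(G(-5) + 3)*x(-14) = (6 + 3)*((2 - 7*(5 - 14)²)²/(5 - 14)⁴) = 9*((2 - 7*(-9)²)²/(-9)⁴) = 9*((2 - 7*81)²*(1/6561)) = 9*((2 - 567)²*(1/6561)) = 9*((-565)²*(1/6561)) = 9*(319225*(1/6561)) = 9*(319225/6561) = 319225/729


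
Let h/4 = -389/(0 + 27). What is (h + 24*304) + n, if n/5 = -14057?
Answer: -1702259/27 ≈ -63047.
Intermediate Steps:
n = -70285 (n = 5*(-14057) = -70285)
h = -1556/27 (h = 4*(-389/(0 + 27)) = 4*(-389/27) = -1556/27 ≈ -57.630)
(h + 24*304) + n = (-1556/27 + 24*304) - 70285 = (-1556/27 + 7296) - 70285 = 195436/27 - 70285 = -1702259/27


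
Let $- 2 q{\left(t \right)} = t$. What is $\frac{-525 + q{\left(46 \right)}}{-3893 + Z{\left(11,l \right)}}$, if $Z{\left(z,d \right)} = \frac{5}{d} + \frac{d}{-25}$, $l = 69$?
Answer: $\frac{945300}{6720061} \approx 0.14067$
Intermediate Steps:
$q{\left(t \right)} = - \frac{t}{2}$
$Z{\left(z,d \right)} = \frac{5}{d} - \frac{d}{25}$ ($Z{\left(z,d \right)} = \frac{5}{d} + d \left(- \frac{1}{25}\right) = \frac{5}{d} - \frac{d}{25}$)
$\frac{-525 + q{\left(46 \right)}}{-3893 + Z{\left(11,l \right)}} = \frac{-525 - 23}{-3893 + \left(\frac{5}{69} - \frac{69}{25}\right)} = \frac{-525 - 23}{-3893 + \left(5 \cdot \frac{1}{69} - \frac{69}{25}\right)} = - \frac{548}{-3893 + \left(\frac{5}{69} - \frac{69}{25}\right)} = - \frac{548}{-3893 - \frac{4636}{1725}} = - \frac{548}{- \frac{6720061}{1725}} = \left(-548\right) \left(- \frac{1725}{6720061}\right) = \frac{945300}{6720061}$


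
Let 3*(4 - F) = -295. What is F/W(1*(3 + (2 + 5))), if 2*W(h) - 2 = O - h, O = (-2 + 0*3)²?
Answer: -307/6 ≈ -51.167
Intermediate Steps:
F = 307/3 (F = 4 - ⅓*(-295) = 4 + 295/3 = 307/3 ≈ 102.33)
O = 4 (O = (-2 + 0)² = (-2)² = 4)
W(h) = 3 - h/2 (W(h) = 1 + (4 - h)/2 = 1 + (2 - h/2) = 3 - h/2)
F/W(1*(3 + (2 + 5))) = 307/(3*(3 - (3 + (2 + 5))/2)) = 307/(3*(3 - (3 + 7)/2)) = 307/(3*(3 - 10/2)) = 307/(3*(3 - ½*10)) = 307/(3*(3 - 5)) = (307/3)/(-2) = (307/3)*(-½) = -307/6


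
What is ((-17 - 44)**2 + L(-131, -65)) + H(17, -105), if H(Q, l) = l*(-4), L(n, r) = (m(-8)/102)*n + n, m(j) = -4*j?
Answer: 202414/51 ≈ 3968.9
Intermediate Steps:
L(n, r) = 67*n/51 (L(n, r) = (-4*(-8)/102)*n + n = (32*(1/102))*n + n = 16*n/51 + n = 67*n/51)
H(Q, l) = -4*l
((-17 - 44)**2 + L(-131, -65)) + H(17, -105) = ((-17 - 44)**2 + (67/51)*(-131)) - 4*(-105) = ((-61)**2 - 8777/51) + 420 = (3721 - 8777/51) + 420 = 180994/51 + 420 = 202414/51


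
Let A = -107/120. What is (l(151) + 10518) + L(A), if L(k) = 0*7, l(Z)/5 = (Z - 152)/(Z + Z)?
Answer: 3176431/302 ≈ 10518.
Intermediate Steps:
A = -107/120 (A = -107*1/120 = -107/120 ≈ -0.89167)
l(Z) = 5*(-152 + Z)/(2*Z) (l(Z) = 5*((Z - 152)/(Z + Z)) = 5*((-152 + Z)/((2*Z))) = 5*((-152 + Z)*(1/(2*Z))) = 5*((-152 + Z)/(2*Z)) = 5*(-152 + Z)/(2*Z))
L(k) = 0
(l(151) + 10518) + L(A) = ((5/2 - 380/151) + 10518) + 0 = (-5/302 + 10518) + 0 = 3176431/302 + 0 = 3176431/302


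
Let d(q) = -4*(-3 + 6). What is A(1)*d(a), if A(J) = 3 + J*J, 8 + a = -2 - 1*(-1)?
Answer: -48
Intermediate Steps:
a = -9 (a = -8 + (-2 - 1*(-1)) = -8 + (-2 + 1) = -8 - 1 = -9)
d(q) = -12 (d(q) = -4*3 = -12)
A(J) = 3 + J**2
A(1)*d(a) = (3 + 1**2)*(-12) = (3 + 1)*(-12) = 4*(-12) = -48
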